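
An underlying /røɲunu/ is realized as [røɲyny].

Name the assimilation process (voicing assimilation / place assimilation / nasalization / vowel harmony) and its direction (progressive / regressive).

vowel harmony, progressive

/u/→[y] /u/→[y].
Vowels agree with the first vowel, so the harmony is progressive.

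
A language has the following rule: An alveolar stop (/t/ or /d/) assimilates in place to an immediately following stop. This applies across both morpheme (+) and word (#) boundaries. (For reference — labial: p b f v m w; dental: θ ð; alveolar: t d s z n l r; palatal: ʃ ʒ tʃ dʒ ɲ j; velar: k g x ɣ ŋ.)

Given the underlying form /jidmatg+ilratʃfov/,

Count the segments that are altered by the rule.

1

/t/ before /g/ (velar) → [k]
1 segment changes.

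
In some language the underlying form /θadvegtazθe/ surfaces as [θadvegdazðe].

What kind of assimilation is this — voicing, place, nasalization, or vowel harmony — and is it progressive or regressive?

voicing assimilation, progressive

/t/→[d] /θ/→[ð].
Each target copies a feature from the preceding segment, so the direction is progressive.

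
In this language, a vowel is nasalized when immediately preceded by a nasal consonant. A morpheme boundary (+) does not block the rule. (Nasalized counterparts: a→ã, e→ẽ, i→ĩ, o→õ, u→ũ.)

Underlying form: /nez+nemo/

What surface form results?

[nẽz+nẽmõ]

/e/ after nasal /n/ → [ẽ]
/e/ after nasal /n/ → [ẽ]
/o/ after nasal /m/ → [õ]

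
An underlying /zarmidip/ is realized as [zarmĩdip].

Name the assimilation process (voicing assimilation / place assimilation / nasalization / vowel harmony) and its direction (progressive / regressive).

/i/→[ĩ].
Each target copies a feature from the preceding segment, so the direction is progressive.

nasalization, progressive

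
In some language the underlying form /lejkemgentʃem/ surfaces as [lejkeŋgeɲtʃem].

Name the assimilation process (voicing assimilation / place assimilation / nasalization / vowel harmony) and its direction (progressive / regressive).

/m/→[ŋ] /n/→[ɲ].
Each target copies a feature from the following segment, so the direction is regressive.

place assimilation, regressive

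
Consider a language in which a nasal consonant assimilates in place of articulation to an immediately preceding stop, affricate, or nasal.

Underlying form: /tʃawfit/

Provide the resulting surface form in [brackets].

no segment meets the rule's conditions; no change.

[tʃawfit]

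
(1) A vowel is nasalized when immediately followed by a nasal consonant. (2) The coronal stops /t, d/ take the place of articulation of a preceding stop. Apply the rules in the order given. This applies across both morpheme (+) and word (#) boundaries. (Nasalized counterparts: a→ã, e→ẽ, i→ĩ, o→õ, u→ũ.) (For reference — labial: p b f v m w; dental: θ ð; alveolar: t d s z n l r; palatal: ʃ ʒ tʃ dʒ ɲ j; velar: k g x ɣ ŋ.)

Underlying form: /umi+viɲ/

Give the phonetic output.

[ũmi+vĩɲ]

Rule 1: /u/ before nasal /m/ → [ũ]
Rule 1: /i/ before nasal /ɲ/ → [ĩ]
After rule 1: ũmi+vĩɲ
Rule 2: no segment meets the rule's conditions; no change.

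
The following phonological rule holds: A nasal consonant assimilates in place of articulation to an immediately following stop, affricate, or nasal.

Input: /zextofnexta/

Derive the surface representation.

[zextofnexta]

no segment meets the rule's conditions; no change.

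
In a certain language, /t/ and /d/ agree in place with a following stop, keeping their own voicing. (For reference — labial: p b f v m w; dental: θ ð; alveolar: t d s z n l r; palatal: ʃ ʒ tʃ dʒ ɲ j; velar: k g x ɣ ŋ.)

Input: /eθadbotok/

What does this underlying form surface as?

/d/ before /b/ (labial) → [b]

[eθabbotok]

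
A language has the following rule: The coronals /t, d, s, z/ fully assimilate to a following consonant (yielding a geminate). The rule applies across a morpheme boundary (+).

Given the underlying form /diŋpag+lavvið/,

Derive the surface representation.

no segment meets the rule's conditions; no change.

[diŋpag+lavvið]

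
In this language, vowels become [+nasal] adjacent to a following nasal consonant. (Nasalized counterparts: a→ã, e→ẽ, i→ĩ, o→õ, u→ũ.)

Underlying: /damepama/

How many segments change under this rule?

2

/a/ before nasal /m/ → [ã]
/a/ before nasal /m/ → [ã]
2 segments change.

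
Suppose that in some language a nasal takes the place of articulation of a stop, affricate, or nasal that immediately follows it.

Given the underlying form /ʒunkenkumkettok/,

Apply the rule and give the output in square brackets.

/n/ before /k/ (velar) → [ŋ]
/n/ before /k/ (velar) → [ŋ]
/m/ before /k/ (velar) → [ŋ]

[ʒuŋkeŋkuŋkettok]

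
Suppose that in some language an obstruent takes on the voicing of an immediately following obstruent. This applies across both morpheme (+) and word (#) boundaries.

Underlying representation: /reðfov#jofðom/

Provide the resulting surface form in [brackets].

/ð/ before /f/ (voiceless) → [θ]
/f/ before /ð/ (voiced) → [v]

[reθfov#jovðom]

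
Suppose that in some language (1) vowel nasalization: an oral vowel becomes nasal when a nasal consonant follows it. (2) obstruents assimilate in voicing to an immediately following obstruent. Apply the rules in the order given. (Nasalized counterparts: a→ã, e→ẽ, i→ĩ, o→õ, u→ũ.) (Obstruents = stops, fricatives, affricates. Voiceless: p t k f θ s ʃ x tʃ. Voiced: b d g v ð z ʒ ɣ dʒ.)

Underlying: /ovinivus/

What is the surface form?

[ovĩnivus]

Rule 1: /i/ before nasal /n/ → [ĩ]
After rule 1: ovĩnivus
Rule 2: no segment meets the rule's conditions; no change.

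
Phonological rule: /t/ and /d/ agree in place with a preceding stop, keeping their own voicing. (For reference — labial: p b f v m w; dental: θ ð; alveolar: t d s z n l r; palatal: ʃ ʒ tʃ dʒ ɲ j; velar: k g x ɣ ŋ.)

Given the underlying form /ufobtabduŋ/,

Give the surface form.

/t/ after /b/ (labial) → [p]
/d/ after /b/ (labial) → [b]

[ufobpabbuŋ]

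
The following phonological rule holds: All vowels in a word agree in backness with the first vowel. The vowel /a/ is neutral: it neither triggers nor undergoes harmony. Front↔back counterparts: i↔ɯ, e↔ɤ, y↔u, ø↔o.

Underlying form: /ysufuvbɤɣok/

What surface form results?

[ysyfyvbeɣøk]

/u/ harmonizes with /y/ ([-back]) → [y]
/u/ harmonizes with /y/ ([-back]) → [y]
/ɤ/ harmonizes with /y/ ([-back]) → [e]
/o/ harmonizes with /y/ ([-back]) → [ø]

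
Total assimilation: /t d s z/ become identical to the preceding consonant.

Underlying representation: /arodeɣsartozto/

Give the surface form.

/s/ after /ɣ/ → [ɣ] (total assimilation)
/t/ after /r/ → [r] (total assimilation)
/t/ after /z/ → [z] (total assimilation)

[arodeɣɣarrozzo]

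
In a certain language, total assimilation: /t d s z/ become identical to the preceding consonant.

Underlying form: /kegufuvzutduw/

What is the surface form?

/z/ after /v/ → [v] (total assimilation)
/d/ after /t/ → [t] (total assimilation)

[kegufuvvuttuw]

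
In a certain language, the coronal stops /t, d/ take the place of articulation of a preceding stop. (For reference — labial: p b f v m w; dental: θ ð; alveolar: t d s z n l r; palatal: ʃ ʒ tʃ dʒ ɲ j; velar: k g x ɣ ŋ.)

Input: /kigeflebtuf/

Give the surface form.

/t/ after /b/ (labial) → [p]

[kigeflebpuf]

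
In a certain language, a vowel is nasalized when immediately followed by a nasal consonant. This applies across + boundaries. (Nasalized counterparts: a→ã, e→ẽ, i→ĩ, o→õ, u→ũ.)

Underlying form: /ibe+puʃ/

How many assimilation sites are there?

0

No segment meets the rule's conditions.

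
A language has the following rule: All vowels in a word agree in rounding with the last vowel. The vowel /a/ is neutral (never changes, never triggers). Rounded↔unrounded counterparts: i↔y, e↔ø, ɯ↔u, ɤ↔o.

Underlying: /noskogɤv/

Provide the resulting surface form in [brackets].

[nɤskɤgɤv]

/o/ harmonizes with /ɤ/ ([-round]) → [ɤ]
/o/ harmonizes with /ɤ/ ([-round]) → [ɤ]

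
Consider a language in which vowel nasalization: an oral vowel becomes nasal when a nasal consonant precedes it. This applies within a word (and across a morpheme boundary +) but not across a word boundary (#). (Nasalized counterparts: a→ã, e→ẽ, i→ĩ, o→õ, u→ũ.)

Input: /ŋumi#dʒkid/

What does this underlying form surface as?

/u/ after nasal /ŋ/ → [ũ]
/i/ after nasal /m/ → [ĩ]

[ŋũmĩ#dʒkid]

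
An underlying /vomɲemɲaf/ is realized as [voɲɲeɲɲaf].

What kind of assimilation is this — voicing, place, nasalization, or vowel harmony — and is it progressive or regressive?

/m/→[ɲ] /m/→[ɲ].
Each target copies a feature from the following segment, so the direction is regressive.

place assimilation, regressive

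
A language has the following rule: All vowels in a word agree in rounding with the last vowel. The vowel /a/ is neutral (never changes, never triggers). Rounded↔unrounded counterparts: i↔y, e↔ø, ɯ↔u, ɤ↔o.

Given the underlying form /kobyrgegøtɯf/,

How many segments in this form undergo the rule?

/o/ harmonizes with /ɯ/ ([-round]) → [ɤ]
/y/ harmonizes with /ɯ/ ([-round]) → [i]
/ø/ harmonizes with /ɯ/ ([-round]) → [e]
3 segments change.

3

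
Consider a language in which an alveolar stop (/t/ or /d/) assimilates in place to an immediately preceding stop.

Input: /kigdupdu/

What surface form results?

/d/ after /g/ (velar) → [g]
/d/ after /p/ (labial) → [b]

[kiggupbu]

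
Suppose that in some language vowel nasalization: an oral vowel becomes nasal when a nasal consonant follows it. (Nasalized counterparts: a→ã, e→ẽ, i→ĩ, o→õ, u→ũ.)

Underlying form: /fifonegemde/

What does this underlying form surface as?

[fifõnegẽmde]

/o/ before nasal /n/ → [õ]
/e/ before nasal /m/ → [ẽ]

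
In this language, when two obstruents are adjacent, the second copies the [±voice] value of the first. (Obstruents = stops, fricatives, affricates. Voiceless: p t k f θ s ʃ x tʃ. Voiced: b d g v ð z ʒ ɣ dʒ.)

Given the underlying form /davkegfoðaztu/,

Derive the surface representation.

[davgegvoðazdu]

/k/ after /v/ (voiced) → [g]
/f/ after /g/ (voiced) → [v]
/t/ after /z/ (voiced) → [d]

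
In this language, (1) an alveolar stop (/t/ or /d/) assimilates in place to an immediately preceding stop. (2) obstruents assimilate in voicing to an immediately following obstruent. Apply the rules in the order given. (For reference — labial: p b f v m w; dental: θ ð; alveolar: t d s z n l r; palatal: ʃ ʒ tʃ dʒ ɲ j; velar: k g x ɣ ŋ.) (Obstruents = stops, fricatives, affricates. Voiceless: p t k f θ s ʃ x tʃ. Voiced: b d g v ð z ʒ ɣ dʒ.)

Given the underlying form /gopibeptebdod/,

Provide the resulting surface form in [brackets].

Rule 1: /t/ after /p/ (labial) → [p]
Rule 1: /d/ after /b/ (labial) → [b]
After rule 1: gopibeppebbod
Rule 2: no segment meets the rule's conditions; no change.

[gopibeppebbod]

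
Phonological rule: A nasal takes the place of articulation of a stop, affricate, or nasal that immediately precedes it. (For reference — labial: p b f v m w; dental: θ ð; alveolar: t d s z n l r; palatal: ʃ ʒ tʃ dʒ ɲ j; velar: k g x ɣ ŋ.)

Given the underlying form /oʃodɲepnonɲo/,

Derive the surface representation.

[oʃodnepmonno]

/ɲ/ after /d/ (alveolar) → [n]
/n/ after /p/ (labial) → [m]
/ɲ/ after /n/ (alveolar) → [n]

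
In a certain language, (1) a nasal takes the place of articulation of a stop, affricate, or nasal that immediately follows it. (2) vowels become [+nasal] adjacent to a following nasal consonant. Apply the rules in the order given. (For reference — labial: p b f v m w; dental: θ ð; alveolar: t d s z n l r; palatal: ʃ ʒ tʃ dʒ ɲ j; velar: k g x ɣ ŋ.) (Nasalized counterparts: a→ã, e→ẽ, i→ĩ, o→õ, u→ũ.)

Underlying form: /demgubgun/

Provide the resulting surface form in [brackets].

[dẽŋgubgũn]

Rule 1: /m/ before /g/ (velar) → [ŋ]
After rule 1: deŋgubgun
Rule 2: /e/ before nasal /ŋ/ → [ẽ]
Rule 2: /u/ before nasal /n/ → [ũ]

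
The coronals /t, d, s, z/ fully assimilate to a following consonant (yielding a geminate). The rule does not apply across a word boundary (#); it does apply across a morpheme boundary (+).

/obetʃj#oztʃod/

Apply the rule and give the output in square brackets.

[obetʃj#otʃtʃod]

/z/ before /tʃ/ → [tʃ] (total assimilation)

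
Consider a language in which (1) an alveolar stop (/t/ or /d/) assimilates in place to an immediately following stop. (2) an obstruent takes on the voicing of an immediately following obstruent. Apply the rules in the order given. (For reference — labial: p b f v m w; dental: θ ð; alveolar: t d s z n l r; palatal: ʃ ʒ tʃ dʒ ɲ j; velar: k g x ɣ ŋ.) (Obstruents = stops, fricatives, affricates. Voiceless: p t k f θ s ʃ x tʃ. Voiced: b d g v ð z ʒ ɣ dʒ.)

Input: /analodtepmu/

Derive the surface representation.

Rule 1: no segment meets the rule's conditions; no change.
After rule 1: analodtepmu
Rule 2: /d/ before /t/ (voiceless) → [t]

[analottepmu]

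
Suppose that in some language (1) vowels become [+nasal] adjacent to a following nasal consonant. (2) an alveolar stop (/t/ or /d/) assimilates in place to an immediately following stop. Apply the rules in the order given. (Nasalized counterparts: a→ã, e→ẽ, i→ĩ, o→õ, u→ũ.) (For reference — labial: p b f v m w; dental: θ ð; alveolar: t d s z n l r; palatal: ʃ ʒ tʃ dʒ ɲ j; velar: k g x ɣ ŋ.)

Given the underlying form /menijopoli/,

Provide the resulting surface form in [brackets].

Rule 1: /e/ before nasal /n/ → [ẽ]
After rule 1: mẽnijopoli
Rule 2: no segment meets the rule's conditions; no change.

[mẽnijopoli]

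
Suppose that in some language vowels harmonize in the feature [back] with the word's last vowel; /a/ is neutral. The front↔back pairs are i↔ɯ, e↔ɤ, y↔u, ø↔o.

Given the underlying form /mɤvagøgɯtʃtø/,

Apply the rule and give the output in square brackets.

/ɤ/ harmonizes with /ø/ ([-back]) → [e]
/ɯ/ harmonizes with /ø/ ([-back]) → [i]

[mevagøgitʃtø]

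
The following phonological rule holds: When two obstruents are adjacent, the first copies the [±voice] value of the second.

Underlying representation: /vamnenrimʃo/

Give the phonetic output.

[vamnenrimʃo]

no segment meets the rule's conditions; no change.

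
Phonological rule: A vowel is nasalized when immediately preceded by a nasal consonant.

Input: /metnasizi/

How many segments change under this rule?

2

/e/ after nasal /m/ → [ẽ]
/a/ after nasal /n/ → [ã]
2 segments change.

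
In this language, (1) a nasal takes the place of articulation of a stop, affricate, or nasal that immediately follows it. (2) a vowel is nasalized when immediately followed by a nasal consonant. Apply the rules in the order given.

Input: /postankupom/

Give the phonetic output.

Rule 1: /n/ before /k/ (velar) → [ŋ]
After rule 1: postaŋkupom
Rule 2: /a/ before nasal /ŋ/ → [ã]
Rule 2: /o/ before nasal /m/ → [õ]

[postãŋkupõm]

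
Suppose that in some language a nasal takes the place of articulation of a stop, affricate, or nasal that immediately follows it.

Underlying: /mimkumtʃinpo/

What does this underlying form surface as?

[miŋkuɲtʃimpo]

/m/ before /k/ (velar) → [ŋ]
/m/ before /tʃ/ (palatal) → [ɲ]
/n/ before /p/ (labial) → [m]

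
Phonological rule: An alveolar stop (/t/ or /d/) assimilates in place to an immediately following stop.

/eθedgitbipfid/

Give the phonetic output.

[eθeggipbipfid]

/d/ before /g/ (velar) → [g]
/t/ before /b/ (labial) → [p]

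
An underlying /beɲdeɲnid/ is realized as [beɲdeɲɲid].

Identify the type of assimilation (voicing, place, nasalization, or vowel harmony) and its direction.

/n/→[ɲ].
Each target copies a feature from the preceding segment, so the direction is progressive.

place assimilation, progressive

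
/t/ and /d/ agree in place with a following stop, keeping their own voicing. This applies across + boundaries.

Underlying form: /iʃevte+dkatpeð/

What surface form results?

[iʃevte+gkappeð]

/d/ before /k/ (velar) → [g]
/t/ before /p/ (labial) → [p]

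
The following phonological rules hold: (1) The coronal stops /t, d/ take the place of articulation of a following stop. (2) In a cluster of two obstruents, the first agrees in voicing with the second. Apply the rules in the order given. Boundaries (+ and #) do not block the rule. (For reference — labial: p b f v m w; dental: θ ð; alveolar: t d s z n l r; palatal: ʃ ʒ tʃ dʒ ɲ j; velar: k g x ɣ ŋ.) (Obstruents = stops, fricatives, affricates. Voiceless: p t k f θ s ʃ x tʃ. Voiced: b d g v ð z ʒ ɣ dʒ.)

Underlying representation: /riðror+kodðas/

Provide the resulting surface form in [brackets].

[riðror+kodðas]

Rule 1: no segment meets the rule's conditions; no change.
After rule 1: riðror+kodðas
Rule 2: no segment meets the rule's conditions; no change.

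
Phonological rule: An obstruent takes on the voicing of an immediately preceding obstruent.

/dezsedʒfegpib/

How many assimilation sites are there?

3

/s/ after /z/ (voiced) → [z]
/f/ after /dʒ/ (voiced) → [v]
/p/ after /g/ (voiced) → [b]
3 segments change.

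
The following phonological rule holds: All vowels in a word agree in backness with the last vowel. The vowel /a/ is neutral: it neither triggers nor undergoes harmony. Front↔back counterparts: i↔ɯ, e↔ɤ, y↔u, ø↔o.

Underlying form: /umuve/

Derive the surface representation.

/u/ harmonizes with /e/ ([-back]) → [y]
/u/ harmonizes with /e/ ([-back]) → [y]

[ymyve]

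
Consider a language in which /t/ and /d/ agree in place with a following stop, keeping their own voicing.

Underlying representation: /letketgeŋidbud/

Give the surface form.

[lekkekgeŋibbud]

/t/ before /k/ (velar) → [k]
/t/ before /g/ (velar) → [k]
/d/ before /b/ (labial) → [b]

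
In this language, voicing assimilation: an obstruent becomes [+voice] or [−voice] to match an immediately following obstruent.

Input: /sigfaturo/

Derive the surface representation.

[sikfaturo]

/g/ before /f/ (voiceless) → [k]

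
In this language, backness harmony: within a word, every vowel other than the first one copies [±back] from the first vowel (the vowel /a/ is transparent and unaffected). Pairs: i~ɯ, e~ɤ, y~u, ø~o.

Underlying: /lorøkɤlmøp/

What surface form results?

[lorokɤlmop]

/ø/ harmonizes with /o/ ([+back]) → [o]
/ø/ harmonizes with /o/ ([+back]) → [o]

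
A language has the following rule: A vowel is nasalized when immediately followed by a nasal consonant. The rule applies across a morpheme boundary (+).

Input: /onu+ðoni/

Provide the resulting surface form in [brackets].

/o/ before nasal /n/ → [õ]
/o/ before nasal /n/ → [õ]

[õnu+ðõni]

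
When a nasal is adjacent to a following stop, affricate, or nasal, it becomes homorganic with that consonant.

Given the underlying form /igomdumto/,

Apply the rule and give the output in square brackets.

/m/ before /d/ (alveolar) → [n]
/m/ before /t/ (alveolar) → [n]

[igondunto]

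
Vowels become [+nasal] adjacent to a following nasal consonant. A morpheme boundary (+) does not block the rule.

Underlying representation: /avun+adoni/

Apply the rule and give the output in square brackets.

/u/ before nasal /n/ → [ũ]
/o/ before nasal /n/ → [õ]

[avũn+adõni]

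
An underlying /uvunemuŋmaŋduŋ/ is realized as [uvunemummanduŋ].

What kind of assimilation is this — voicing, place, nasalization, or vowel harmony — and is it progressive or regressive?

/ŋ/→[m] /ŋ/→[n].
Each target copies a feature from the following segment, so the direction is regressive.

place assimilation, regressive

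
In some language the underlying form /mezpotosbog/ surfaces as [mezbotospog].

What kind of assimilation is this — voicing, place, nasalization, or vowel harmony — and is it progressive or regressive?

voicing assimilation, progressive

/p/→[b] /b/→[p].
Each target copies a feature from the preceding segment, so the direction is progressive.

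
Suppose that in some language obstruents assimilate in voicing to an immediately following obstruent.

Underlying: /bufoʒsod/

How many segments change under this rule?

/ʒ/ before /s/ (voiceless) → [ʃ]
1 segment changes.

1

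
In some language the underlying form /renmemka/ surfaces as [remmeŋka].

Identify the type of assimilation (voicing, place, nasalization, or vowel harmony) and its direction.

place assimilation, regressive

/n/→[m] /m/→[ŋ].
Each target copies a feature from the following segment, so the direction is regressive.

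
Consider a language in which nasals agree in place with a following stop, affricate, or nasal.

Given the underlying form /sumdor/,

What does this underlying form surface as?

/m/ before /d/ (alveolar) → [n]

[sundor]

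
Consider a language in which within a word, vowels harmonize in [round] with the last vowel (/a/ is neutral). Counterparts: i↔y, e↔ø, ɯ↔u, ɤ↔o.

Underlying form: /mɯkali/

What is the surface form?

no segment meets the rule's conditions; no change.

[mɯkali]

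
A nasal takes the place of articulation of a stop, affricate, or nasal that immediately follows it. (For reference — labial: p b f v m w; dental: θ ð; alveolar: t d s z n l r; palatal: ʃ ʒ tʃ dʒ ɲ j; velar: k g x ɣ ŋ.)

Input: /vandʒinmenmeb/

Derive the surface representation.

/n/ before /dʒ/ (palatal) → [ɲ]
/n/ before /m/ (labial) → [m]
/n/ before /m/ (labial) → [m]

[vaɲdʒimmemmeb]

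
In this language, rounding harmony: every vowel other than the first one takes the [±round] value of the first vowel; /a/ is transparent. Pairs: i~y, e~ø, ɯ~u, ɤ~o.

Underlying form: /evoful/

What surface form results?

/o/ harmonizes with /e/ ([-round]) → [ɤ]
/u/ harmonizes with /e/ ([-round]) → [ɯ]

[evɤfɯl]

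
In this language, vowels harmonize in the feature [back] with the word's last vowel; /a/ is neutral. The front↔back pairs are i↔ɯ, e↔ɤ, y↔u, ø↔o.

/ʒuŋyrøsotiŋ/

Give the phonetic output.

[ʒyŋyrøsøtiŋ]

/u/ harmonizes with /i/ ([-back]) → [y]
/o/ harmonizes with /i/ ([-back]) → [ø]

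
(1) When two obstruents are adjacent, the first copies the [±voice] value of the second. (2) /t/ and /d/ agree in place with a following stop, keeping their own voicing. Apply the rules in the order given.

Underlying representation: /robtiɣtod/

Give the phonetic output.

[roptixtod]

Rule 1: /b/ before /t/ (voiceless) → [p]
Rule 1: /ɣ/ before /t/ (voiceless) → [x]
After rule 1: roptixtod
Rule 2: no segment meets the rule's conditions; no change.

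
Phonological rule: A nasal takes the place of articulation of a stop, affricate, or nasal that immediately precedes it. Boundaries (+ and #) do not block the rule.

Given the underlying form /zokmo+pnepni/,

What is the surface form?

/m/ after /k/ (velar) → [ŋ]
/n/ after /p/ (labial) → [m]
/n/ after /p/ (labial) → [m]

[zokŋo+pmepmi]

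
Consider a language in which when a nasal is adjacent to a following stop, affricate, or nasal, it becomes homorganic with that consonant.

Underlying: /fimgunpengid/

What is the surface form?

[fiŋgumpeŋgid]

/m/ before /g/ (velar) → [ŋ]
/n/ before /p/ (labial) → [m]
/n/ before /g/ (velar) → [ŋ]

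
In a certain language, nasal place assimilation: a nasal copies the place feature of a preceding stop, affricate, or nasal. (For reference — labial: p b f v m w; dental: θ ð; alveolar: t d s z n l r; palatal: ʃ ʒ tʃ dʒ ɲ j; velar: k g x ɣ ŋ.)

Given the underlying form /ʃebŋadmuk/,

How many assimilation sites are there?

2

/ŋ/ after /b/ (labial) → [m]
/m/ after /d/ (alveolar) → [n]
2 segments change.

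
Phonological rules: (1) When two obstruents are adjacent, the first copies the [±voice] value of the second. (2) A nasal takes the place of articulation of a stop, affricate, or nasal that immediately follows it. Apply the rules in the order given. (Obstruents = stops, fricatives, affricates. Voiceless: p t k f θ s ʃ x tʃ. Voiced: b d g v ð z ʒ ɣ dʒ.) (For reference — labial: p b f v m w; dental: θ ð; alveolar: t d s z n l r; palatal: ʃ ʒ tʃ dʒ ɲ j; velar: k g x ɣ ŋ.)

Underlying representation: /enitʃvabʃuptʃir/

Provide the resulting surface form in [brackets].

[enidʒvapʃuptʃir]

Rule 1: /tʃ/ before /v/ (voiced) → [dʒ]
Rule 1: /b/ before /ʃ/ (voiceless) → [p]
After rule 1: enidʒvapʃuptʃir
Rule 2: no segment meets the rule's conditions; no change.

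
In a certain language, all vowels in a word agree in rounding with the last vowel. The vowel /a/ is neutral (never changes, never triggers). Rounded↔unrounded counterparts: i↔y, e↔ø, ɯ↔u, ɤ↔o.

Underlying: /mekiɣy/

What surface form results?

/e/ harmonizes with /y/ ([+round]) → [ø]
/i/ harmonizes with /y/ ([+round]) → [y]

[møkyɣy]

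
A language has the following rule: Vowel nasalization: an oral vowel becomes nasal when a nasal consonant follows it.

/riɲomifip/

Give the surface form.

/i/ before nasal /ɲ/ → [ĩ]
/o/ before nasal /m/ → [õ]

[rĩɲõmifip]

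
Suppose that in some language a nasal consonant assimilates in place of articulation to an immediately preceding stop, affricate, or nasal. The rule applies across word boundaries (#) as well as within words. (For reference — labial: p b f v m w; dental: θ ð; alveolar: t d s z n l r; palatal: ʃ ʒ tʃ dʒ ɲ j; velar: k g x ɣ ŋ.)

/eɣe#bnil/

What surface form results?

[eɣe#bmil]

/n/ after /b/ (labial) → [m]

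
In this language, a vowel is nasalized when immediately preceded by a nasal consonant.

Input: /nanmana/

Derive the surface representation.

/a/ after nasal /n/ → [ã]
/a/ after nasal /m/ → [ã]
/a/ after nasal /n/ → [ã]

[nãnmãnã]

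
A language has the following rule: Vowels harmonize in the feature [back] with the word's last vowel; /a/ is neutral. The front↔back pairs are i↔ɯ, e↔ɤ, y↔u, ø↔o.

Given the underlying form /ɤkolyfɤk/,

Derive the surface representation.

/y/ harmonizes with /ɤ/ ([+back]) → [u]

[ɤkolufɤk]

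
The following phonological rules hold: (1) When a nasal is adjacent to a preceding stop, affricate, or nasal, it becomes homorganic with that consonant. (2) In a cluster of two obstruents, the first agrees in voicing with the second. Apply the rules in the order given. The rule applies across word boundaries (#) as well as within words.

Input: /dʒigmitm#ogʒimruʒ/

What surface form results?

Rule 1: /m/ after /g/ (velar) → [ŋ]
Rule 1: /m/ after /t/ (alveolar) → [n]
After rule 1: dʒigŋitn#ogʒimruʒ
Rule 2: no segment meets the rule's conditions; no change.

[dʒigŋitn#ogʒimruʒ]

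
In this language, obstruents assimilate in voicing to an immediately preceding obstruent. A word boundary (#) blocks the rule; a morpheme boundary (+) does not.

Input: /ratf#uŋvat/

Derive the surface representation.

no segment meets the rule's conditions; no change.

[ratf#uŋvat]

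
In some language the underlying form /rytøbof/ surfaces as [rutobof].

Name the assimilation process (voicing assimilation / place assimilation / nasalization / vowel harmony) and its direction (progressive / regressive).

vowel harmony, regressive

/y/→[u] /ø/→[o].
Vowels agree with the last vowel, so the harmony is regressive.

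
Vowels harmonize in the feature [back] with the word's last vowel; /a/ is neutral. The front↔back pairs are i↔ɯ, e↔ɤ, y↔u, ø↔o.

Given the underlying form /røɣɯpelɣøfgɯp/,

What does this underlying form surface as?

[roɣɯpɤlɣofgɯp]

/ø/ harmonizes with /ɯ/ ([+back]) → [o]
/e/ harmonizes with /ɯ/ ([+back]) → [ɤ]
/ø/ harmonizes with /ɯ/ ([+back]) → [o]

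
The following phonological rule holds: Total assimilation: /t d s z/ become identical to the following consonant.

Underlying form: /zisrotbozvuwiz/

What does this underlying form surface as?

[zirrobbovvuwiz]

/s/ before /r/ → [r] (total assimilation)
/t/ before /b/ → [b] (total assimilation)
/z/ before /v/ → [v] (total assimilation)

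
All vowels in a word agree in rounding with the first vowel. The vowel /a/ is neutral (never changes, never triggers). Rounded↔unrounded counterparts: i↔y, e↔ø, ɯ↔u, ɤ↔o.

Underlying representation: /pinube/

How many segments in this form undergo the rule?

1

/u/ harmonizes with /i/ ([-round]) → [ɯ]
1 segment changes.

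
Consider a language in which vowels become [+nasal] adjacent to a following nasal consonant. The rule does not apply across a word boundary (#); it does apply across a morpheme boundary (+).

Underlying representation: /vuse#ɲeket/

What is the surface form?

no segment meets the rule's conditions; no change.

[vuse#ɲeket]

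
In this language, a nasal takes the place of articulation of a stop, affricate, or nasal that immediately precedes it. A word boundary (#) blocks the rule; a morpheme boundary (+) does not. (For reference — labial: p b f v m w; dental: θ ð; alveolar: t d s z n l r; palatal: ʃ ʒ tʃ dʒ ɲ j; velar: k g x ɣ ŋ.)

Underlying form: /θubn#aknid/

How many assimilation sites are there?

/n/ after /b/ (labial) → [m]
/n/ after /k/ (velar) → [ŋ]
2 segments change.

2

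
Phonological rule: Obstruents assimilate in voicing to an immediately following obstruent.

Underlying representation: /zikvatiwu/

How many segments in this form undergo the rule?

1

/k/ before /v/ (voiced) → [g]
1 segment changes.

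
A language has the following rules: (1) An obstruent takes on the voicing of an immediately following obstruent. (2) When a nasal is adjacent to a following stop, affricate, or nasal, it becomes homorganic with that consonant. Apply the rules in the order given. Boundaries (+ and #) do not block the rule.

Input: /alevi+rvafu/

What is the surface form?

Rule 1: no segment meets the rule's conditions; no change.
After rule 1: alevi+rvafu
Rule 2: no segment meets the rule's conditions; no change.

[alevi+rvafu]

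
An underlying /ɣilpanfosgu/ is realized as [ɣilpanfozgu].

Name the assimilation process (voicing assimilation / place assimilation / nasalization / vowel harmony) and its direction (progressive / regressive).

/s/→[z].
Each target copies a feature from the following segment, so the direction is regressive.

voicing assimilation, regressive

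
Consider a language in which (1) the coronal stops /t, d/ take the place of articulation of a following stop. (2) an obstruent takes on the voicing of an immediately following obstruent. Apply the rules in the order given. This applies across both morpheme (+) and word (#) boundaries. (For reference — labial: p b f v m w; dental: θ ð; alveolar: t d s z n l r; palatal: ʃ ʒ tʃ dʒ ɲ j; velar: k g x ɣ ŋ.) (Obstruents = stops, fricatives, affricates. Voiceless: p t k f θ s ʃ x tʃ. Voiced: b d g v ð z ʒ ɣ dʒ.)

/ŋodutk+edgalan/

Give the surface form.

Rule 1: /t/ before /k/ (velar) → [k]
Rule 1: /d/ before /g/ (velar) → [g]
After rule 1: ŋodukk+eggalan
Rule 2: no segment meets the rule's conditions; no change.

[ŋodukk+eggalan]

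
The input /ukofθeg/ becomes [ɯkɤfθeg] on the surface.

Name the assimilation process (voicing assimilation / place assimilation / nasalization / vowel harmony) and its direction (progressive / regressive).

/u/→[ɯ] /o/→[ɤ].
Vowels agree with the last vowel, so the harmony is regressive.

vowel harmony, regressive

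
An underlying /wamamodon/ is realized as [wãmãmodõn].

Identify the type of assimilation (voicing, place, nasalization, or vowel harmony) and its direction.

nasalization, regressive

/a/→[ã] /a/→[ã] /o/→[õ].
Each target copies a feature from the following segment, so the direction is regressive.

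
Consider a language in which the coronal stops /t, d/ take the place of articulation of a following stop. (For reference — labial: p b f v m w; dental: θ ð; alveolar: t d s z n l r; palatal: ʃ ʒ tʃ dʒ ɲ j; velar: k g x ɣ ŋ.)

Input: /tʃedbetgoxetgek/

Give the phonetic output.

[tʃebbekgoxekgek]

/d/ before /b/ (labial) → [b]
/t/ before /g/ (velar) → [k]
/t/ before /g/ (velar) → [k]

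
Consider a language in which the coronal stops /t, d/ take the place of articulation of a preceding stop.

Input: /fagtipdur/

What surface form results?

[fagkipbur]

/t/ after /g/ (velar) → [k]
/d/ after /p/ (labial) → [b]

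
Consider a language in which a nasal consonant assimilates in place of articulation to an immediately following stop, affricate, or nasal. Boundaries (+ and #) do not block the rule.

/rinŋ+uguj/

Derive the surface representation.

[riŋŋ+uguj]

/n/ before /ŋ/ (velar) → [ŋ]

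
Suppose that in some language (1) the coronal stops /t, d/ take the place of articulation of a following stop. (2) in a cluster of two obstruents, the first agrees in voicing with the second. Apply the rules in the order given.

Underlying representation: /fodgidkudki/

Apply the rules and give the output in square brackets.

[foggikkukki]

Rule 1: /d/ before /g/ (velar) → [g]
Rule 1: /d/ before /k/ (velar) → [g]
Rule 1: /d/ before /k/ (velar) → [g]
After rule 1: foggigkugki
Rule 2: /g/ before /k/ (voiceless) → [k]
Rule 2: /g/ before /k/ (voiceless) → [k]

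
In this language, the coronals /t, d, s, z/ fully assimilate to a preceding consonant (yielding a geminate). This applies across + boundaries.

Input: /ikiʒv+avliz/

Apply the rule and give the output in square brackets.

no segment meets the rule's conditions; no change.

[ikiʒv+avliz]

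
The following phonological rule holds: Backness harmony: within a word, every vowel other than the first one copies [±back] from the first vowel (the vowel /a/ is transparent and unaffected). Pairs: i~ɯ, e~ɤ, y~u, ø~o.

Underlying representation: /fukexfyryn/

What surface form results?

[fukɤxfurun]

/e/ harmonizes with /u/ ([+back]) → [ɤ]
/y/ harmonizes with /u/ ([+back]) → [u]
/y/ harmonizes with /u/ ([+back]) → [u]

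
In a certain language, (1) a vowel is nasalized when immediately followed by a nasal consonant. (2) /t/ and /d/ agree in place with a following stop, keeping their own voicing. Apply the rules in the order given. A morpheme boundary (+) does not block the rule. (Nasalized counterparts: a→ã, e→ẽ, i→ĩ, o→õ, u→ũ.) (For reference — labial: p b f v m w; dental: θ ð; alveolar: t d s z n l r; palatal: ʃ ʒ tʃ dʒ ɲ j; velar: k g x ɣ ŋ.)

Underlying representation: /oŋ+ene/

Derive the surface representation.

Rule 1: /o/ before nasal /ŋ/ → [õ]
Rule 1: /e/ before nasal /n/ → [ẽ]
After rule 1: õŋ+ẽne
Rule 2: no segment meets the rule's conditions; no change.

[õŋ+ẽne]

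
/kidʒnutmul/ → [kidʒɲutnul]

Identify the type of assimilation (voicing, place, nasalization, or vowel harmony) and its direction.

place assimilation, progressive

/n/→[ɲ] /m/→[n].
Each target copies a feature from the preceding segment, so the direction is progressive.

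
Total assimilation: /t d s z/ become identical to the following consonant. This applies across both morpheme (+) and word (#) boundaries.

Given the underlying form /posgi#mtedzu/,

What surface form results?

[poggi#mtezzu]

/s/ before /g/ → [g] (total assimilation)
/d/ before /z/ → [z] (total assimilation)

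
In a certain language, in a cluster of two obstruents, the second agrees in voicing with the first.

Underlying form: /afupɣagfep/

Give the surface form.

[afupxagvep]

/ɣ/ after /p/ (voiceless) → [x]
/f/ after /g/ (voiced) → [v]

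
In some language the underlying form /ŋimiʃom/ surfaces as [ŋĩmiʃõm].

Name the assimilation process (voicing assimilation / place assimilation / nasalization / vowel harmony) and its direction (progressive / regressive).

nasalization, regressive

/i/→[ĩ] /o/→[õ].
Each target copies a feature from the following segment, so the direction is regressive.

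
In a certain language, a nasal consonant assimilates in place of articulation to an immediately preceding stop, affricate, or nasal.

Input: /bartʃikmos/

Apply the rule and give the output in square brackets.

[bartʃikŋos]

/m/ after /k/ (velar) → [ŋ]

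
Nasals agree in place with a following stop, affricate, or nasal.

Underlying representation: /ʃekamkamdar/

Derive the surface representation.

[ʃekaŋkandar]

/m/ before /k/ (velar) → [ŋ]
/m/ before /d/ (alveolar) → [n]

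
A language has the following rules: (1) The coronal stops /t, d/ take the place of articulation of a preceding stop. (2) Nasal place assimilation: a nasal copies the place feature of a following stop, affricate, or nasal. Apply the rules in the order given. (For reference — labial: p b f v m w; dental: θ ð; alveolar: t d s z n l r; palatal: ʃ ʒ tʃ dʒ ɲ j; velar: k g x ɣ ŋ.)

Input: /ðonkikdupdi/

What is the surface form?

[ðoŋkikgupbi]

Rule 1: /d/ after /k/ (velar) → [g]
Rule 1: /d/ after /p/ (labial) → [b]
After rule 1: ðonkikgupbi
Rule 2: /n/ before /k/ (velar) → [ŋ]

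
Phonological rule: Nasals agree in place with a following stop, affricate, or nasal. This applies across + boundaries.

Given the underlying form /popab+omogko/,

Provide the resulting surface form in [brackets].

[popab+omogko]

no segment meets the rule's conditions; no change.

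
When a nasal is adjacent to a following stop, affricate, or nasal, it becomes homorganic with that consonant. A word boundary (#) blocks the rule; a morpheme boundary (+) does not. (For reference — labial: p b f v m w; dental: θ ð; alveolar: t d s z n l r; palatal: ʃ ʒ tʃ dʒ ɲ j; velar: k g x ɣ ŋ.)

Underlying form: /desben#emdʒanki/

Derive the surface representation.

/m/ before /dʒ/ (palatal) → [ɲ]
/n/ before /k/ (velar) → [ŋ]

[desben#eɲdʒaŋki]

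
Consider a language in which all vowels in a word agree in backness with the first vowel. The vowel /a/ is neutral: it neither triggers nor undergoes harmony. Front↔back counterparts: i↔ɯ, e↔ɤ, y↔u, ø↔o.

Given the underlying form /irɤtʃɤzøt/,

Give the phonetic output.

[iretʃezøt]

/ɤ/ harmonizes with /i/ ([-back]) → [e]
/ɤ/ harmonizes with /i/ ([-back]) → [e]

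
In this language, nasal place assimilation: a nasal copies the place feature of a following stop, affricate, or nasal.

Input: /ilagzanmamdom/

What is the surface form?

[ilagzammandom]

/n/ before /m/ (labial) → [m]
/m/ before /d/ (alveolar) → [n]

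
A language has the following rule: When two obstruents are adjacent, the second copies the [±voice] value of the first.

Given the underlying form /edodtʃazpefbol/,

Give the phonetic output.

[edoddʒazbefpol]

/tʃ/ after /d/ (voiced) → [dʒ]
/p/ after /z/ (voiced) → [b]
/b/ after /f/ (voiceless) → [p]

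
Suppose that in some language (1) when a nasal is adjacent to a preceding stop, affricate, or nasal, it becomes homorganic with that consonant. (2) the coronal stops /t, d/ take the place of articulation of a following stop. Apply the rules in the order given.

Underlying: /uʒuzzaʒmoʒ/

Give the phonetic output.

[uʒuzzaʒmoʒ]

Rule 1: no segment meets the rule's conditions; no change.
After rule 1: uʒuzzaʒmoʒ
Rule 2: no segment meets the rule's conditions; no change.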